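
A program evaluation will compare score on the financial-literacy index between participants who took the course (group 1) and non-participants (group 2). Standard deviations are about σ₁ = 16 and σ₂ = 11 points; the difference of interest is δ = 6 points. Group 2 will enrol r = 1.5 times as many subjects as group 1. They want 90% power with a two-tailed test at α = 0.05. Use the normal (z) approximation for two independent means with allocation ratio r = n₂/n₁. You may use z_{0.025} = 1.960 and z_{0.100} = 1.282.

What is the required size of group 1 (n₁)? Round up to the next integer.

n₁ = (z_{α/2} + z_β)² · (σ₁² + σ₂²/r) / δ²
   = (1.960 + 1.282)² · (16² + 11²/1.5) / 6²
   = 10.5106 · (256 + 80.6667) / 36
   = 10.5106 · 336.6667 / 36
   = 98.29
Round up → n₁ = 99; n₂ = r·n₁ = 1.5 × 99 = 149.

n₁ = 99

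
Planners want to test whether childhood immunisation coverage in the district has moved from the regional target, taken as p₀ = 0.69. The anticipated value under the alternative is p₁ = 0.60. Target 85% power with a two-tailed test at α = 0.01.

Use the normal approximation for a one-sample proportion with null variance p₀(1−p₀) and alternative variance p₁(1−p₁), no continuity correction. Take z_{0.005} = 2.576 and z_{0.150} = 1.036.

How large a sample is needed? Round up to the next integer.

n = [z_{α/2}·√(p₀q₀) + z_β·√(p₁q₁)]² / (p₁ − p₀)²
  = [2.576·√(0.69·0.31) + 1.036·√(0.60·0.40)]² / (-0.09)²
  = [2.576·0.4625 + 1.036·0.4899]² / 0.0081
  = [1.6989]² / 0.0081
  = 356.34
Round up → n = 357.

n = 357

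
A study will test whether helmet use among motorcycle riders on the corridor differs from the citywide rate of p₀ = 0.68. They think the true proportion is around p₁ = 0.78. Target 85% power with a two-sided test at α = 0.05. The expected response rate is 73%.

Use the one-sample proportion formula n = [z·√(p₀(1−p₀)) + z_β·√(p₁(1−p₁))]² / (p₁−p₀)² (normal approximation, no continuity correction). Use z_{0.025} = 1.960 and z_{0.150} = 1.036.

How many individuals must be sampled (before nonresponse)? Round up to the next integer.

n = [z_{α/2}·√(p₀q₀) + z_β·√(p₁q₁)]² / (p₁ − p₀)²
  = [1.960·√(0.68·0.32) + 1.036·√(0.78·0.22)]² / (0.10)²
  = [1.960·0.4665 + 1.036·0.4142]² / 0.0100
  = [1.3435]² / 0.0100
  = 180.49
Adjust for 73% response: 180.49 / 0.73 = 247.24.
Round up → n = 248.

n = 248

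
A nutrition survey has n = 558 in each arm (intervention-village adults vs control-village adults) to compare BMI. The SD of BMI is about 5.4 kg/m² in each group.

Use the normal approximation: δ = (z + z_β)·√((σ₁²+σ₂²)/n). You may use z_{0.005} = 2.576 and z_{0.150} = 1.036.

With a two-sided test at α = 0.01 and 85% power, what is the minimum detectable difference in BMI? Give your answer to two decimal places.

Minimum detectable difference ≈ 1.17 kg/m²

δ = (z_{α/2} + z_β) · √((σ₁²+σ₂²)/n)
  = (2.576 + 1.036) · √(58.32/558)
  = 3.612 · √0.10452
  = 3.612 · 0.3233
  = 1.1677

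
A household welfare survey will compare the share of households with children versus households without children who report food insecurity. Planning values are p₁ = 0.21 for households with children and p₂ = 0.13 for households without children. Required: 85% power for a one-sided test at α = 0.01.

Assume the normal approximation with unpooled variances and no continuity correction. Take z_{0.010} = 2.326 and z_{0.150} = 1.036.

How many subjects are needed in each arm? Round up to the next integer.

n = (z_α + z_β)² · [p₁(1−p₁) + p₂(1−p₂)] / (p₁ − p₂)²
  = (2.326 + 1.036)² · (0.21·0.79 + 0.13·0.87) / (0.08)²
  = (3.362)² · (0.1659 + 0.1131) / 0.0064
  = 11.3030 · 0.2790 / 0.0064
  = 492.74
Round up → n = 493 per group.

n = 493 per group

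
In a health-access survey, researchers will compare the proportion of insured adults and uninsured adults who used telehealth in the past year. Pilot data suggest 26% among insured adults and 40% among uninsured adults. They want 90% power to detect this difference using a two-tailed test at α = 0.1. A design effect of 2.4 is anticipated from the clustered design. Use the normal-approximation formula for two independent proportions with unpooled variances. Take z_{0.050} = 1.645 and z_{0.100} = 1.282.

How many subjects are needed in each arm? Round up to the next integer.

n = (z_{α/2} + z_β)² · [p₁(1−p₁) + p₂(1−p₂)] / (p₁ − p₂)²
  = (1.645 + 1.282)² · (0.26·0.74 + 0.40·0.60) / (-0.14)²
  = (2.927)² · (0.1924 + 0.2400) / 0.0196
  = 8.5673 · 0.4324 / 0.0196
  = 189.01
Design effect: 2.4 × 189.01 = 453.61.
Round up → n = 454 per group.

n = 454 per group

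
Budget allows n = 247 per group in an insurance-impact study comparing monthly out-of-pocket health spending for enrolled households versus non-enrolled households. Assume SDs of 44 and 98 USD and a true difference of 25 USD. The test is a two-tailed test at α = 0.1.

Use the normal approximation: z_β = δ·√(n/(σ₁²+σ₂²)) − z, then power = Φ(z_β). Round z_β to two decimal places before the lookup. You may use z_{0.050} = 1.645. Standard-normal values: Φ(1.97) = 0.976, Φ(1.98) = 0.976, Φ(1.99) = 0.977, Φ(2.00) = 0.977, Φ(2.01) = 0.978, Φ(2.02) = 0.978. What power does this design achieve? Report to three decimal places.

z_β = δ·√(n/(σ₁²+σ₂²)) − z_{α/2}
    = 25 · √(247/11540) − 1.645
    = 25 · 0.14630 − 1.645
    = 3.6575 − 1.645 = 2.0125 → 2.01
Power = Φ(2.01) = 0.978.

Power ≈ 0.978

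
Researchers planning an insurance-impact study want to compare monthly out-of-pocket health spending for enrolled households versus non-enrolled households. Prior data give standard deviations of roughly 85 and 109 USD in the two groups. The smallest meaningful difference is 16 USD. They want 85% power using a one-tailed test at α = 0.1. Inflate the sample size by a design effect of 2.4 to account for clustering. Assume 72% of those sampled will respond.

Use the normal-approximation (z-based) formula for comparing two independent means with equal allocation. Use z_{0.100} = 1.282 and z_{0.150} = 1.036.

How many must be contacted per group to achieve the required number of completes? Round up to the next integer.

n = 1337 per group

n = (z_α + z_β)² · (σ₁² + σ₂²) / δ²
  = (1.282 + 1.036)² · (85² + 109² = 19106) / 16²
  = 5.3731 · 19106 / 256
  = 401.01
Design effect: 2.4 × 401.01 = 962.43.
Adjust for 72% response: 962.43 / 0.72 = 1336.70.
Round up → n = 1337 per group.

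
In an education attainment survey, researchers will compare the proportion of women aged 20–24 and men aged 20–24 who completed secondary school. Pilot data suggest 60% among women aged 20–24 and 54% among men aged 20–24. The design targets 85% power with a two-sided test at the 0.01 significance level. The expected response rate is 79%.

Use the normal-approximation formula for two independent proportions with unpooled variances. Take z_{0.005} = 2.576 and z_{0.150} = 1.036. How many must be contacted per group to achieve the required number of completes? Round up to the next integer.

n = (z_{α/2} + z_β)² · [p₁(1−p₁) + p₂(1−p₂)] / (p₁ − p₂)²
  = (2.576 + 1.036)² · (0.60·0.40 + 0.54·0.46) / (0.06)²
  = (3.612)² · (0.2400 + 0.2484) / 0.0036
  = 13.0465 · 0.4884 / 0.0036
  = 1769.98
Adjust for 79% response: 1769.98 / 0.79 = 2240.48.
Round up → n = 2241 per group.

n = 2241 per group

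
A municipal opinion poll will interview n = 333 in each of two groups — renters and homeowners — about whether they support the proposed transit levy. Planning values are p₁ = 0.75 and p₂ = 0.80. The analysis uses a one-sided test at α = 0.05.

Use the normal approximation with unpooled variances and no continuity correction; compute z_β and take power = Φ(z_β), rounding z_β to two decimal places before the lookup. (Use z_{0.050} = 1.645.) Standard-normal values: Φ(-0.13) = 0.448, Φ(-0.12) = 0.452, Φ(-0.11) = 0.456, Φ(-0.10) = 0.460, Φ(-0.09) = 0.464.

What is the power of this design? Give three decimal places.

Power ≈ 0.460

z_β = |p₁−p₂|·√(n/[p₁q₁+p₂q₂]) − z_α
    = 0.05 · √(333/0.3475) − 1.645
    = 0.05 · 30.9560 − 1.645
    = 1.5478 − 1.645 = -0.0972 → -0.10
Power = Φ(-0.10) = 0.460.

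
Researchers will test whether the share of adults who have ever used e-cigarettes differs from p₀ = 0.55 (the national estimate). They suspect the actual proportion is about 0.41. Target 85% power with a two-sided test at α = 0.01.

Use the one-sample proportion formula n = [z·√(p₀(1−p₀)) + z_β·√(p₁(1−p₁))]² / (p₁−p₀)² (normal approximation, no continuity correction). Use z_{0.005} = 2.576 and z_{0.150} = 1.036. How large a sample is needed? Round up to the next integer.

n = [z_{α/2}·√(p₀q₀) + z_β·√(p₁q₁)]² / (p₁ − p₀)²
  = [2.576·√(0.55·0.45) + 1.036·√(0.41·0.59)]² / (-0.14)²
  = [2.576·0.4975 + 1.036·0.4918]² / 0.0196
  = [1.7911]² / 0.0196
  = 163.67
Round up → n = 164.

n = 164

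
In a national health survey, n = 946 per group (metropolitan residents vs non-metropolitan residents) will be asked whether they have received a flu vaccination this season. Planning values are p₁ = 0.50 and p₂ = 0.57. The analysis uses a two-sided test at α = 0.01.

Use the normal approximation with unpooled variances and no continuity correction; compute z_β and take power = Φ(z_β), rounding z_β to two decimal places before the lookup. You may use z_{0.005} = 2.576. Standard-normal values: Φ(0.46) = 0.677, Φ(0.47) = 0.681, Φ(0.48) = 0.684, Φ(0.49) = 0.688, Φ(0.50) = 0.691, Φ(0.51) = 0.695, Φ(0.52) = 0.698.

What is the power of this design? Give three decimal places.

Power ≈ 0.684

z_β = |p₁−p₂|·√(n/[p₁q₁+p₂q₂]) − z_{α/2}
    = 0.07 · √(946/0.4951) − 2.576
    = 0.07 · 43.7118 − 2.576
    = 3.0598 − 2.576 = 0.4838 → 0.48
Power = Φ(0.48) = 0.684.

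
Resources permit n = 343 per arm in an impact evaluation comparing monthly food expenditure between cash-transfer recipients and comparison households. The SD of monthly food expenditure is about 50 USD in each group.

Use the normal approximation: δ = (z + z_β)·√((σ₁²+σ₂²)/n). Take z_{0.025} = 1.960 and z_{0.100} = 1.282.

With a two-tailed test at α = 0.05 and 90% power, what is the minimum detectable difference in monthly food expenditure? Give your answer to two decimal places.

δ = (z_{α/2} + z_β) · √((σ₁²+σ₂²)/n)
  = (1.960 + 1.282) · √(5000/343)
  = 3.242 · √14.5773
  = 3.242 · 3.8180
  = 12.3780

Minimum detectable difference ≈ 12.38 USD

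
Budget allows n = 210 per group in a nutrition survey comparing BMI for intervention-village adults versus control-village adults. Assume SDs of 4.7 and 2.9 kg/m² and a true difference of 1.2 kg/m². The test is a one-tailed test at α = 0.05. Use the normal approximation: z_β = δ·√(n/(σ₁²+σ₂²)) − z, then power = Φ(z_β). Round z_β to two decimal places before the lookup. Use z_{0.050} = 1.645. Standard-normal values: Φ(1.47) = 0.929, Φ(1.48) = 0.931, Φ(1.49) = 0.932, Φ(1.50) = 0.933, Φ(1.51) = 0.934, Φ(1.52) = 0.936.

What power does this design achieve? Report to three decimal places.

Power ≈ 0.933

z_β = δ·√(n/(σ₁²+σ₂²)) − z_α
    = 1.2 · √(210/30.5) − 1.645
    = 1.2 · 2.62398 − 1.645
    = 3.1488 − 1.645 = 1.5038 → 1.50
Power = Φ(1.50) = 0.933.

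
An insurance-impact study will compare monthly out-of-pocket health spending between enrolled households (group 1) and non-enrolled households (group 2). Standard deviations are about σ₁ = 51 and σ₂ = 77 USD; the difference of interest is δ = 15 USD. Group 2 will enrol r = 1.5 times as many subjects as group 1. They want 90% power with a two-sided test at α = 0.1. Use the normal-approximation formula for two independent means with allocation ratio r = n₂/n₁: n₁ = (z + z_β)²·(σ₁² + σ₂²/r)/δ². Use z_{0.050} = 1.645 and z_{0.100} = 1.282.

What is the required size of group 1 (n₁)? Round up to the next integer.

n₁ = (z_{α/2} + z_β)² · (σ₁² + σ₂²/r) / δ²
   = (1.645 + 1.282)² · (51² + 77²/1.5) / 15²
   = 8.5673 · (2601 + 3952.7) / 225
   = 8.5673 · 6553.7 / 225
   = 249.54
Round up → n₁ = 250; n₂ = r·n₁ = 1.5 × 250 = 375.

n₁ = 250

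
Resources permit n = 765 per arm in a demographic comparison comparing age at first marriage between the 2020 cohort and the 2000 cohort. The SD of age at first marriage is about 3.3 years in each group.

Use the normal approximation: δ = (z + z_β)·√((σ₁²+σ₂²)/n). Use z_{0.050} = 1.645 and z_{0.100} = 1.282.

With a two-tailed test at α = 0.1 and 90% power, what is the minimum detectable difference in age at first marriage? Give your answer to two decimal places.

δ = (z_{α/2} + z_β) · √((σ₁²+σ₂²)/n)
  = (1.645 + 1.282) · √(21.78/765)
  = 2.927 · √0.02847
  = 2.927 · 0.1687
  = 0.4939

Minimum detectable difference ≈ 0.49 years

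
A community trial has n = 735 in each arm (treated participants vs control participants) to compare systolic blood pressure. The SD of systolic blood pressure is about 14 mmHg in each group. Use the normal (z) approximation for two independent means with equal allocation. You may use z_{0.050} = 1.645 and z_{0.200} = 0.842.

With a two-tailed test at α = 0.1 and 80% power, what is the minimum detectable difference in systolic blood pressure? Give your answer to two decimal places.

Minimum detectable difference ≈ 1.82 mmHg

δ = (z_{α/2} + z_β) · √((σ₁²+σ₂²)/n)
  = (1.645 + 0.842) · √(392/735)
  = 2.487 · √0.53333
  = 2.487 · 0.7303
  = 1.8162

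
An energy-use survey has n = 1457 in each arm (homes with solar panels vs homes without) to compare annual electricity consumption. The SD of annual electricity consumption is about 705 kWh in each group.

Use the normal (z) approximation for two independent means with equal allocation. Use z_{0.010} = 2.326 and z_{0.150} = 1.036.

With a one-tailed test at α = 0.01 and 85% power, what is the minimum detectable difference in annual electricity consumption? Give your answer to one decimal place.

δ = (z_α + z_β) · √((σ₁²+σ₂²)/n)
  = (2.326 + 1.036) · √(994050/1457)
  = 3.362 · √682.2581
  = 3.362 · 26.1201
  = 87.8157

Minimum detectable difference ≈ 87.8 kWh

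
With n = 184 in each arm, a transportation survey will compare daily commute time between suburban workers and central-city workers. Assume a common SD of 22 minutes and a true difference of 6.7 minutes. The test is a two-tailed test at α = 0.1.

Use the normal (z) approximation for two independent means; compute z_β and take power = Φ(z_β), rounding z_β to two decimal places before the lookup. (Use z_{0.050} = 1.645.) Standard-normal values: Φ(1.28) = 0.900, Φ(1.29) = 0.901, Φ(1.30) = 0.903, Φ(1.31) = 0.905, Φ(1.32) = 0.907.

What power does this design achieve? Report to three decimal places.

Power ≈ 0.900

z_β = δ·√(n/(σ₁²+σ₂²)) − z_{α/2}
    = 6.7 · √(184/968) − 1.645
    = 6.7 · 0.43598 − 1.645
    = 2.9211 − 1.645 = 1.2761 → 1.28
Power = Φ(1.28) = 0.900.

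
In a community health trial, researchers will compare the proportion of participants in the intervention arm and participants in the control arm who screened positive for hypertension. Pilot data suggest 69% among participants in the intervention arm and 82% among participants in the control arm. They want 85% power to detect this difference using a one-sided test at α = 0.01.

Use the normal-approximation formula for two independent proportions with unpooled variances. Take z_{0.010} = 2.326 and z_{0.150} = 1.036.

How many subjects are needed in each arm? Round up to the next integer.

n = (z_α + z_β)² · [p₁(1−p₁) + p₂(1−p₂)] / (p₁ − p₂)²
  = (2.326 + 1.036)² · (0.69·0.31 + 0.82·0.18) / (-0.13)²
  = (3.362)² · (0.2139 + 0.1476) / 0.0169
  = 11.3030 · 0.3615 / 0.0169
  = 241.78
Round up → n = 242 per group.

n = 242 per group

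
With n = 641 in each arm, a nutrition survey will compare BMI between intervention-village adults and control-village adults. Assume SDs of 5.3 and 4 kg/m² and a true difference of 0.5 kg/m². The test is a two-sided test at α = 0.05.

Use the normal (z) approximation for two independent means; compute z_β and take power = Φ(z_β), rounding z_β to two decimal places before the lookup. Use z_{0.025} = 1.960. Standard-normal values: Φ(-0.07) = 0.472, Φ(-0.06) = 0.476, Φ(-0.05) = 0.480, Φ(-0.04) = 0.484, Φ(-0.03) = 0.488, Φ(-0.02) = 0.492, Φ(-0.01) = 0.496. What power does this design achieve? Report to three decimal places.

z_β = δ·√(n/(σ₁²+σ₂²)) − z_{α/2}
    = 0.5 · √(641/44.09) − 1.960
    = 0.5 · 3.81293 − 1.960
    = 1.9065 − 1.960 = -0.0535 → -0.05
Power = Φ(-0.05) = 0.480.

Power ≈ 0.480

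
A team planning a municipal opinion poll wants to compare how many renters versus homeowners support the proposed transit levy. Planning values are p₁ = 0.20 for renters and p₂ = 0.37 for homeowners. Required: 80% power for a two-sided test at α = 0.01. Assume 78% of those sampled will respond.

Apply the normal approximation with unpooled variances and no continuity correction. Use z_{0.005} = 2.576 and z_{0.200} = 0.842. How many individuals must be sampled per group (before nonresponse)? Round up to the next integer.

n = (z_{α/2} + z_β)² · [p₁(1−p₁) + p₂(1−p₂)] / (p₁ − p₂)²
  = (2.576 + 0.842)² · (0.20·0.80 + 0.37·0.63) / (-0.17)²
  = (3.418)² · (0.1600 + 0.2331) / 0.0289
  = 11.6827 · 0.3931 / 0.0289
  = 158.91
Adjust for 78% response: 158.91 / 0.78 = 203.73.
Round up → n = 204 per group.

n = 204 per group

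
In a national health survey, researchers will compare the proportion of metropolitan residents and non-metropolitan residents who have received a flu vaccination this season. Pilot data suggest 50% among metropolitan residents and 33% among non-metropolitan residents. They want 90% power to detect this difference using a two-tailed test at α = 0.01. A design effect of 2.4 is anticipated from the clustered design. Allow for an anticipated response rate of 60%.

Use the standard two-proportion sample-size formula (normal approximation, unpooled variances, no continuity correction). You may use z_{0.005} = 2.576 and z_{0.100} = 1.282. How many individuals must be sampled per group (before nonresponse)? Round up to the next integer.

n = (z_{α/2} + z_β)² · [p₁(1−p₁) + p₂(1−p₂)] / (p₁ − p₂)²
  = (2.576 + 1.282)² · (0.50·0.50 + 0.33·0.67) / (0.17)²
  = (3.858)² · (0.2500 + 0.2211) / 0.0289
  = 14.8842 · 0.4711 / 0.0289
  = 242.63
Design effect: 2.4 × 242.63 = 582.31.
Adjust for 60% response: 582.31 / 0.60 = 970.51.
Round up → n = 971 per group.

n = 971 per group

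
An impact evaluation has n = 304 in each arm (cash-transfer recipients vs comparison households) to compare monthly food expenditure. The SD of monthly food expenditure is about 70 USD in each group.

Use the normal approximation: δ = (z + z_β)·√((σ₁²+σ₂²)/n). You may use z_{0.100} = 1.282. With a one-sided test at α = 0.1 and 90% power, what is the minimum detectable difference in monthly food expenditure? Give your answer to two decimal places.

δ = (z_α + z_β) · √((σ₁²+σ₂²)/n)
  = (1.282 + 1.282) · √(9800/304)
  = 2.564 · √32.2368
  = 2.564 · 5.6777
  = 14.5578

Minimum detectable difference ≈ 14.56 USD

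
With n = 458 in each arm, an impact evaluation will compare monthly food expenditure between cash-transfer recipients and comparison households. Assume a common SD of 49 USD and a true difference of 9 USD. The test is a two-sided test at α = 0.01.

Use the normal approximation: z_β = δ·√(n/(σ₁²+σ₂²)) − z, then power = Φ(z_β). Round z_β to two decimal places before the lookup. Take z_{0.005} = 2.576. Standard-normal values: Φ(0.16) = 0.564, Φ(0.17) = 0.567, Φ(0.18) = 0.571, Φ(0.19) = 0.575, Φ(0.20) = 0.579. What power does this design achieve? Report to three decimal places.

Power ≈ 0.579

z_β = δ·√(n/(σ₁²+σ₂²)) − z_{α/2}
    = 9 · √(458/4802) − 2.576
    = 9 · 0.30883 − 2.576
    = 2.7795 − 2.576 = 0.2035 → 0.20
Power = Φ(0.20) = 0.579.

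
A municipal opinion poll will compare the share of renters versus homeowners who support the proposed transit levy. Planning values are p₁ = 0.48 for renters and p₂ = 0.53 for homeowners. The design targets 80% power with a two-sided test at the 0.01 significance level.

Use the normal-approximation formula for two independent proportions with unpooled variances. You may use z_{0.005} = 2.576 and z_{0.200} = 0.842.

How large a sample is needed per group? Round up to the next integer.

n = (z_{α/2} + z_β)² · [p₁(1−p₁) + p₂(1−p₂)] / (p₁ − p₂)²
  = (2.576 + 0.842)² · (0.48·0.52 + 0.53·0.47) / (-0.05)²
  = (3.418)² · (0.2496 + 0.2491) / 0.0025
  = 11.6827 · 0.4987 / 0.0025
  = 2330.47
Round up → n = 2331 per group.

n = 2331 per group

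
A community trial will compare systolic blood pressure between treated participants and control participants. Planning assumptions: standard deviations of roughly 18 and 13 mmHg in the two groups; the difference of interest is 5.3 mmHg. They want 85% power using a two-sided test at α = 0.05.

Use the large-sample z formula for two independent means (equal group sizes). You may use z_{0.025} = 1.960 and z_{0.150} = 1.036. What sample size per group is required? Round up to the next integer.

n = 158 per group

n = (z_{α/2} + z_β)² · (σ₁² + σ₂²) / δ²
  = (1.960 + 1.036)² · (18² + 13² = 493) / 5.3²
  = 8.9760 · 493 / 28.09
  = 157.54
Round up → n = 158 per group.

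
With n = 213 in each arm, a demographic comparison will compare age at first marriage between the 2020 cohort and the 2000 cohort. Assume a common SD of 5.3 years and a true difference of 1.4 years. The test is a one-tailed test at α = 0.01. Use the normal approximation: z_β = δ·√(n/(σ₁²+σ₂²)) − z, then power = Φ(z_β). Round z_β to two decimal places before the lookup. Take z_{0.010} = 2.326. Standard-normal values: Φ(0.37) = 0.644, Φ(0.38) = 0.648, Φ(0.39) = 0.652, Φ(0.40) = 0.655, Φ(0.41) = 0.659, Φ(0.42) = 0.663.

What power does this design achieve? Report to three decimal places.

Power ≈ 0.655

z_β = δ·√(n/(σ₁²+σ₂²)) − z_α
    = 1.4 · √(213/56.18) − 2.326
    = 1.4 · 1.94715 − 2.326
    = 2.7260 − 2.326 = 0.4000 → 0.40
Power = Φ(0.40) = 0.655.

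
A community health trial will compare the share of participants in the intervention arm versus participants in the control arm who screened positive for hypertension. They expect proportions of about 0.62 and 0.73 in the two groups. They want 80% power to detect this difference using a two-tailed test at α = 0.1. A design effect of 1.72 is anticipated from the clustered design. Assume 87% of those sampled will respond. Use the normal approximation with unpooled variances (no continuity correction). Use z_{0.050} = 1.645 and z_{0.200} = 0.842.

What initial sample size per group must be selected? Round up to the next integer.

n = (z_{α/2} + z_β)² · [p₁(1−p₁) + p₂(1−p₂)] / (p₁ − p₂)²
  = (1.645 + 0.842)² · (0.62·0.38 + 0.73·0.27) / (-0.11)²
  = (2.487)² · (0.2356 + 0.1971) / 0.0121
  = 6.1852 · 0.4327 / 0.0121
  = 221.18
Design effect: 1.72 × 221.18 = 380.44.
Adjust for 87% response: 380.44 / 0.87 = 437.28.
Round up → n = 438 per group.

n = 438 per group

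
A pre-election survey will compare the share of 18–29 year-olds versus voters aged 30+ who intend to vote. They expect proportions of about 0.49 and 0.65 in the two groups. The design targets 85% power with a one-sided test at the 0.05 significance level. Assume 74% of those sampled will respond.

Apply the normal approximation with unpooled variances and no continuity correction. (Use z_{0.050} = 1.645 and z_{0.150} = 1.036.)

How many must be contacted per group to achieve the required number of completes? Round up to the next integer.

n = (z_α + z_β)² · [p₁(1−p₁) + p₂(1−p₂)] / (p₁ − p₂)²
  = (1.645 + 1.036)² · (0.49·0.51 + 0.65·0.35) / (-0.16)²
  = (2.681)² · (0.2499 + 0.2275) / 0.0256
  = 7.1878 · 0.4774 / 0.0256
  = 134.04
Adjust for 74% response: 134.04 / 0.74 = 181.14.
Round up → n = 182 per group.

n = 182 per group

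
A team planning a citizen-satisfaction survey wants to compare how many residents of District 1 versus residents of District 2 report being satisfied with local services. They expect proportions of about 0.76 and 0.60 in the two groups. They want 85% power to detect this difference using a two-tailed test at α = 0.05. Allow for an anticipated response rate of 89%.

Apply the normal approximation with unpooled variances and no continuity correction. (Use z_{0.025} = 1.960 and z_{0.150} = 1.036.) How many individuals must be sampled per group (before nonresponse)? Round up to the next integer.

n = (z_{α/2} + z_β)² · [p₁(1−p₁) + p₂(1−p₂)] / (p₁ − p₂)²
  = (1.960 + 1.036)² · (0.76·0.24 + 0.60·0.40) / (0.16)²
  = (2.996)² · (0.1824 + 0.2400) / 0.0256
  = 8.9760 · 0.4224 / 0.0256
  = 148.10
Adjust for 89% response: 148.10 / 0.89 = 166.41.
Round up → n = 167 per group.

n = 167 per group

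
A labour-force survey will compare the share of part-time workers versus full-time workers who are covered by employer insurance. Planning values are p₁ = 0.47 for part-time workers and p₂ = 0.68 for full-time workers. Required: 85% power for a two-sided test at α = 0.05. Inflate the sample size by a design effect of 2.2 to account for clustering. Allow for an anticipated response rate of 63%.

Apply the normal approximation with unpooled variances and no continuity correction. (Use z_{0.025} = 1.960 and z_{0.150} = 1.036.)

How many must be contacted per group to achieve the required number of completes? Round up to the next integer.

n = 332 per group

n = (z_{α/2} + z_β)² · [p₁(1−p₁) + p₂(1−p₂)] / (p₁ − p₂)²
  = (1.960 + 1.036)² · (0.47·0.53 + 0.68·0.32) / (-0.21)²
  = (2.996)² · (0.2491 + 0.2176) / 0.0441
  = 8.9760 · 0.4667 / 0.0441
  = 94.99
Design effect: 2.2 × 94.99 = 208.98.
Adjust for 63% response: 208.98 / 0.63 = 331.71.
Round up → n = 332 per group.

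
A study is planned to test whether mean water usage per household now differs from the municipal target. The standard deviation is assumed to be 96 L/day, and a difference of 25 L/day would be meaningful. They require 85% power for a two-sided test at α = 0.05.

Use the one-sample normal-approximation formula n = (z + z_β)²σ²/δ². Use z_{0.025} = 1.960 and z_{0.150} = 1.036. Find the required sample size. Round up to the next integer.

n = 133

n = (z_{α/2} + z_β)² · σ² / δ²
  = (1.960 + 1.036)² · 96² / 25²
  = 8.9760 · 9216 / 625
  = 132.36
Round up → n = 133.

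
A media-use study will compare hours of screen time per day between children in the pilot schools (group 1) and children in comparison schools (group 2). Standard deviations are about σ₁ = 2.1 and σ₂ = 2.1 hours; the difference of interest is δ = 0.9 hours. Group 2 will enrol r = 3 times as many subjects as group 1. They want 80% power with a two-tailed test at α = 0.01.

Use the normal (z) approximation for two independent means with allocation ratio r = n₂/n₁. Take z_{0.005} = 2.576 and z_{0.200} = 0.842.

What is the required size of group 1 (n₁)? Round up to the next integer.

n₁ = 85

n₁ = (z_{α/2} + z_β)² · (σ₁² + σ₂²/r) / δ²
   = (2.576 + 0.842)² · (2.1² + 2.1²/3) / 0.9²
   = 11.6827 · (4.41 + 1.47) / 0.81
   = 11.6827 · 5.88 / 0.81
   = 84.81
Round up → n₁ = 85; n₂ = r·n₁ = 3 × 85 = 255.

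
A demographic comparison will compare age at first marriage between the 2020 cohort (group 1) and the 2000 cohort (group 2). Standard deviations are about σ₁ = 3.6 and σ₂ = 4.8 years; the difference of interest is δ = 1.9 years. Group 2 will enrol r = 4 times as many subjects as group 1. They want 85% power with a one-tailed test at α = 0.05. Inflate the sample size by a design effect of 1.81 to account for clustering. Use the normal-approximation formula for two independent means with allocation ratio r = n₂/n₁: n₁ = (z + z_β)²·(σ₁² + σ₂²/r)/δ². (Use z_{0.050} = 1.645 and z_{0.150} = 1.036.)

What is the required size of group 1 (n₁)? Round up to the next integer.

n₁ = (z_α + z_β)² · (σ₁² + σ₂²/r) / δ²
   = (1.645 + 1.036)² · (3.6² + 4.8²/4) / 1.9²
   = 7.1878 · (12.96 + 5.76) / 3.61
   = 7.1878 · 18.72 / 3.61
   = 37.27
Design effect: 1.81 × 37.27 = 67.46.
Round up → n₁ = 68; n₂ = r·n₁ = 4 × 68 = 272.

n₁ = 68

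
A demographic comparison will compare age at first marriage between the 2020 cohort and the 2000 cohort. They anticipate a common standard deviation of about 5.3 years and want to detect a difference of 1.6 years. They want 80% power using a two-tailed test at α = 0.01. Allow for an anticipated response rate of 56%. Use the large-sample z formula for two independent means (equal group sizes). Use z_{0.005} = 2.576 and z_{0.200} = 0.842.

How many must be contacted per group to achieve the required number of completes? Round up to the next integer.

n = 458 per group

n = (z_{α/2} + z_β)² · (σ₁² + σ₂²) / δ²
  = (2.576 + 0.842)² · (2·5.3² = 56.18) / 1.6²
  = 11.6827 · 56.18 / 2.56
  = 256.38
Adjust for 56% response: 256.38 / 0.56 = 457.82.
Round up → n = 458 per group.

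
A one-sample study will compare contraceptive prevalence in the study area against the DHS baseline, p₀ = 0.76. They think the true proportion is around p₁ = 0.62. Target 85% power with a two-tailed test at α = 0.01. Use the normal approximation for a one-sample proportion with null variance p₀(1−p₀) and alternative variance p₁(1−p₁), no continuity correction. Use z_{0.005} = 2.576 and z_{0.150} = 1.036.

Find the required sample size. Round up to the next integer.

n = 132

n = [z_{α/2}·√(p₀q₀) + z_β·√(p₁q₁)]² / (p₁ − p₀)²
  = [2.576·√(0.76·0.24) + 1.036·√(0.62·0.38)]² / (-0.14)²
  = [2.576·0.4271 + 1.036·0.4854]² / 0.0196
  = [1.6030]² / 0.0196
  = 131.11
Round up → n = 132.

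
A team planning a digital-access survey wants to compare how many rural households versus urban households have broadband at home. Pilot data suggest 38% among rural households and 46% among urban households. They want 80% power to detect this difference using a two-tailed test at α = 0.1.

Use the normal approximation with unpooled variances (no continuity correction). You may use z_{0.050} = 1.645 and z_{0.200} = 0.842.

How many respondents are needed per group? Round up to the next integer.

n = (z_{α/2} + z_β)² · [p₁(1−p₁) + p₂(1−p₂)] / (p₁ − p₂)²
  = (1.645 + 0.842)² · (0.38·0.62 + 0.46·0.54) / (-0.08)²
  = (2.487)² · (0.2356 + 0.2484) / 0.0064
  = 6.1852 · 0.4840 / 0.0064
  = 467.75
Round up → n = 468 per group.

n = 468 per group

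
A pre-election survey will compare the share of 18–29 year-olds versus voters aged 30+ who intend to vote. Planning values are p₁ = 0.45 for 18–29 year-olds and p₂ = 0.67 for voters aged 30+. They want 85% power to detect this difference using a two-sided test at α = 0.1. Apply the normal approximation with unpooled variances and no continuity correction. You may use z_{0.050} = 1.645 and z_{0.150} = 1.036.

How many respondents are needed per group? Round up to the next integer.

n = (z_{α/2} + z_β)² · [p₁(1−p₁) + p₂(1−p₂)] / (p₁ − p₂)²
  = (1.645 + 1.036)² · (0.45·0.55 + 0.67·0.33) / (-0.22)²
  = (2.681)² · (0.2475 + 0.2211) / 0.0484
  = 7.1878 · 0.4686 / 0.0484
  = 69.59
Round up → n = 70 per group.

n = 70 per group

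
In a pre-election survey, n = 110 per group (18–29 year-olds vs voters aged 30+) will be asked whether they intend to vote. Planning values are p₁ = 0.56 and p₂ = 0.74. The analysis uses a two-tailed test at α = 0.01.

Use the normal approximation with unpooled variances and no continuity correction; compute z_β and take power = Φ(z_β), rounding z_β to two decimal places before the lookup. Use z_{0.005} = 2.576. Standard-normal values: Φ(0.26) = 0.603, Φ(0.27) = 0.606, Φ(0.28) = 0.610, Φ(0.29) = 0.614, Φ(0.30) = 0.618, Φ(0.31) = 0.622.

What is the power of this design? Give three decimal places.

z_β = |p₁−p₂|·√(n/[p₁q₁+p₂q₂]) − z_{α/2}
    = 0.18 · √(110/0.4388) − 2.576
    = 0.18 · 15.8330 − 2.576
    = 2.8499 − 2.576 = 0.2739 → 0.27
Power = Φ(0.27) = 0.606.

Power ≈ 0.606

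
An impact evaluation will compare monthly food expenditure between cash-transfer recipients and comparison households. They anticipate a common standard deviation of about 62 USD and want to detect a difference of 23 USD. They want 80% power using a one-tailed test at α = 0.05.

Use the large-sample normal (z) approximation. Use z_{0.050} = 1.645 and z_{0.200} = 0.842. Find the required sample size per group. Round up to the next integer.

n = (z_α + z_β)² · (σ₁² + σ₂²) / δ²
  = (1.645 + 0.842)² · (2·62² = 7688) / 23²
  = 6.1852 · 7688 / 529
  = 89.89
Round up → n = 90 per group.

n = 90 per group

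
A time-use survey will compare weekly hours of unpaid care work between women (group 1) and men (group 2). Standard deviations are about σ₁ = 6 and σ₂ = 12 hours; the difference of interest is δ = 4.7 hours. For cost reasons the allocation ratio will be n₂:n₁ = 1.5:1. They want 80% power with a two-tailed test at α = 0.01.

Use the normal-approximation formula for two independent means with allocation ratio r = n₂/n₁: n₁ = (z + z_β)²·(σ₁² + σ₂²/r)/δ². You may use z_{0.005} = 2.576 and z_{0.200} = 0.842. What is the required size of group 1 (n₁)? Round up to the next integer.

n₁ = (z_{α/2} + z_β)² · (σ₁² + σ₂²/r) / δ²
   = (2.576 + 0.842)² · (6² + 12²/1.5) / 4.7²
   = 11.6827 · (36 + 96) / 22.09
   = 11.6827 · 132 / 22.09
   = 69.81
Round up → n₁ = 70; n₂ = r·n₁ = 1.5 × 70 = 105.

n₁ = 70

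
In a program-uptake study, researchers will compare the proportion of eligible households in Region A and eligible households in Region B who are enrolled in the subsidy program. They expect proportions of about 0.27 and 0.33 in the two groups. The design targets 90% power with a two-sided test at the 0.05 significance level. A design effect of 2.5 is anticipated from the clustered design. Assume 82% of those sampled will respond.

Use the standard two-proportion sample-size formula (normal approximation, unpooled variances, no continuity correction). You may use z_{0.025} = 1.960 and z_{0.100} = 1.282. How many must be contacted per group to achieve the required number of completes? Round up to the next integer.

n = 3723 per group

n = (z_{α/2} + z_β)² · [p₁(1−p₁) + p₂(1−p₂)] / (p₁ − p₂)²
  = (1.960 + 1.282)² · (0.27·0.73 + 0.33·0.67) / (-0.06)²
  = (3.242)² · (0.1971 + 0.2211) / 0.0036
  = 10.5106 · 0.4182 / 0.0036
  = 1220.98
Design effect: 2.5 × 1220.98 = 3052.44.
Adjust for 82% response: 3052.44 / 0.82 = 3722.49.
Round up → n = 3723 per group.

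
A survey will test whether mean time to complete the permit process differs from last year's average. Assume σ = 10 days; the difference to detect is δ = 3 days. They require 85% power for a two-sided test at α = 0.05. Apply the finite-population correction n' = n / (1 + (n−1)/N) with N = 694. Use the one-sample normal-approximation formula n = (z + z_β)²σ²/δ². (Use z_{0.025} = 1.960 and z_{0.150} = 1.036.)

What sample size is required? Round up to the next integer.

n = (z_{α/2} + z_β)² · σ² / δ²
  = (1.960 + 1.036)² · 10² / 3²
  = 8.9760 · 100 / 9
  = 99.73
Finite-population correction (N = 694): 99.73 / (1 + (99.73 − 1)/694) = 87.31.
Round up → n = 88.

n = 88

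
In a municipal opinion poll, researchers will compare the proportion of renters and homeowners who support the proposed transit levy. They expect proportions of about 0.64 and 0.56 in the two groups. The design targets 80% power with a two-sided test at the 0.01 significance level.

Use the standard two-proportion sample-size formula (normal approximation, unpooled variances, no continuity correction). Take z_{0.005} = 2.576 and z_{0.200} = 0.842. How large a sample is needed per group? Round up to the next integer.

n = (z_{α/2} + z_β)² · [p₁(1−p₁) + p₂(1−p₂)] / (p₁ − p₂)²
  = (2.576 + 0.842)² · (0.64·0.36 + 0.56·0.44) / (0.08)²
  = (3.418)² · (0.2304 + 0.2464) / 0.0064
  = 11.6827 · 0.4768 / 0.0064
  = 870.36
Round up → n = 871 per group.

n = 871 per group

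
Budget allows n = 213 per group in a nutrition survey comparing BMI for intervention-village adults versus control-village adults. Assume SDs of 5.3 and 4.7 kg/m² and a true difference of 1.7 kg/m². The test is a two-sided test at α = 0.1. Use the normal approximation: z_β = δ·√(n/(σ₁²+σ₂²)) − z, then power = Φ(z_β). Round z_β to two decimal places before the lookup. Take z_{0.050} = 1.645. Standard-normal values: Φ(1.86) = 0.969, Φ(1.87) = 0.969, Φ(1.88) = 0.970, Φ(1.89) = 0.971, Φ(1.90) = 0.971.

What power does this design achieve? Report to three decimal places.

z_β = δ·√(n/(σ₁²+σ₂²)) − z_{α/2}
    = 1.7 · √(213/50.18) − 1.645
    = 1.7 · 2.06027 − 1.645
    = 3.5025 − 1.645 = 1.8575 → 1.86
Power = Φ(1.86) = 0.969.

Power ≈ 0.969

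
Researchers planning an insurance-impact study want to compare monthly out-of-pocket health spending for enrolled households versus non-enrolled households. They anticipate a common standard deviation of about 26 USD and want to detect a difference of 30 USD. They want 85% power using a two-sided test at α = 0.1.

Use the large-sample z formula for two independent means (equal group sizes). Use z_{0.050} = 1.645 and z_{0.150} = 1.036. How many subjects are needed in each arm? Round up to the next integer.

n = (z_{α/2} + z_β)² · (σ₁² + σ₂²) / δ²
  = (1.645 + 1.036)² · (2·26² = 1352) / 30²
  = 7.1878 · 1352 / 900
  = 10.80
Round up → n = 11 per group.

n = 11 per group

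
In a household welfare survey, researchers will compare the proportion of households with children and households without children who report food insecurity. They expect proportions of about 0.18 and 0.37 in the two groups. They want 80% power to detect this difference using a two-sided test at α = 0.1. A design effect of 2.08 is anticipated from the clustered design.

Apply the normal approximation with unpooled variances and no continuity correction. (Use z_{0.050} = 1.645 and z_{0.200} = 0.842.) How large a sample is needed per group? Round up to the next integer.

n = 136 per group

n = (z_{α/2} + z_β)² · [p₁(1−p₁) + p₂(1−p₂)] / (p₁ − p₂)²
  = (1.645 + 0.842)² · (0.18·0.82 + 0.37·0.63) / (-0.19)²
  = (2.487)² · (0.1476 + 0.2331) / 0.0361
  = 6.1852 · 0.3807 / 0.0361
  = 65.23
Design effect: 2.08 × 65.23 = 135.67.
Round up → n = 136 per group.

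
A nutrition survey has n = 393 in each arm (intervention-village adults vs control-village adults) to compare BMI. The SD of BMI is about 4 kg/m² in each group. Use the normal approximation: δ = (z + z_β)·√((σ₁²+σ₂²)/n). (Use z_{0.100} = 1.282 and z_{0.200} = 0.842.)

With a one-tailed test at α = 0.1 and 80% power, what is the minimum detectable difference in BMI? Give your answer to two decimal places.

δ = (z_α + z_β) · √((σ₁²+σ₂²)/n)
  = (1.282 + 0.842) · √(32/393)
  = 2.124 · √0.08142
  = 2.124 · 0.2854
  = 0.6061

Minimum detectable difference ≈ 0.61 kg/m²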